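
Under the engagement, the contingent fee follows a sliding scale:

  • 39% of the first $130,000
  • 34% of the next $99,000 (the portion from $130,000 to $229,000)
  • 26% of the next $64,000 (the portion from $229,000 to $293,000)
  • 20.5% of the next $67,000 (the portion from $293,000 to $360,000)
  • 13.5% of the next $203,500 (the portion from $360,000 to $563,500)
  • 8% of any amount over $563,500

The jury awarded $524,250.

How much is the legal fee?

$136,908.75

First $130,000 at 39% = $50,700.00
Next $99,000 at 34% = $33,660.00
Next $64,000 at 26% = $16,640.00
Next $67,000 at 20.5% = $13,735.00
Remaining $164,250 at 13.5% = $22,173.75
Fee: $50,700.00 + $33,660.00 + $16,640.00 + $13,735.00 + $22,173.75 = $136,908.75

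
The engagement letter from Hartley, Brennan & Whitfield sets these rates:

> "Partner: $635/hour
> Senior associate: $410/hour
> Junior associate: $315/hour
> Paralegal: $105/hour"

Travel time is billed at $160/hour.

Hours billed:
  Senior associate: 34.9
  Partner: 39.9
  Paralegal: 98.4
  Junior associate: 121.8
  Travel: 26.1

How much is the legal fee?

Partner: 39.9 × $635 = $25,336.50
Senior associate: 34.9 × $410 = $14,309.00
Junior associate: 121.8 × $315 = $38,367.00
Paralegal: 98.4 × $105 = $10,332.00
Subtotal: $25,336.50 + $14,309.00 + $38,367.00 + $10,332.00 = $88,344.50
Travel: 26.1 × $160 = $4,176.00
Total: $88,344.50 + $4,176.00 = $92,520.50

$92,520.50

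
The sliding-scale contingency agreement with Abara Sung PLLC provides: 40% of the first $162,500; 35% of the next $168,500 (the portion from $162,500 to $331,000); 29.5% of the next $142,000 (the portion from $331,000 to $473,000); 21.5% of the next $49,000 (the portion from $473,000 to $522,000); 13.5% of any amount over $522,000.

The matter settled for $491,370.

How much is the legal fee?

First $162,500 at 40% = $65,000.00
Next $168,500 at 35% = $58,975.00
Next $142,000 at 29.5% = $41,890.00
Remaining $18,370 at 21.5% = $3,949.55
Fee: $65,000.00 + $58,975.00 + $41,890.00 + $3,949.55 = $169,814.55

$169,814.55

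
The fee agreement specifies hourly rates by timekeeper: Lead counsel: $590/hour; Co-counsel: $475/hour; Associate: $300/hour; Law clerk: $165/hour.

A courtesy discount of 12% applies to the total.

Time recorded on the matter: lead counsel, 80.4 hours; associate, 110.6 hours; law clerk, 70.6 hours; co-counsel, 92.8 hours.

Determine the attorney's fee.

Lead counsel: 80.4 × $590 = $47,436.00
Co-counsel: 92.8 × $475 = $44,080.00
Associate: 110.6 × $300 = $33,180.00
Law clerk: 70.6 × $165 = $11,649.00
Subtotal: $136,345.00
Less 12% discount: −$16,361.40
Total: $136,345.00 − $16,361.40 = $119,983.60

$119,983.60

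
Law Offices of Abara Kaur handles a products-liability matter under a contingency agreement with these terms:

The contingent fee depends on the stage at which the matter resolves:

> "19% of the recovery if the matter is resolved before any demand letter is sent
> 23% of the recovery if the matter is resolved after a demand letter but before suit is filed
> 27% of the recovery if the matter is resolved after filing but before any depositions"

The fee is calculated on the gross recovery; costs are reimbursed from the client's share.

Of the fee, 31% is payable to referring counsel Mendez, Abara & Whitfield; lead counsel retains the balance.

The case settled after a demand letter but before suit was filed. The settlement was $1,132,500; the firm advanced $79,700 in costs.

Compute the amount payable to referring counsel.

$80,747.25

Fee base is the gross recovery, $1,132,500; costs are reimbursed separately.
The matter settled after a demand letter but before suit was filed, so the 23% rate applies.
$1,132,500 × 23% = $260,475.00
Referral share: 31% of $260,475.00 = $80,747.25; lead counsel retains $260,475.00 − $80,747.25 = $179,727.75.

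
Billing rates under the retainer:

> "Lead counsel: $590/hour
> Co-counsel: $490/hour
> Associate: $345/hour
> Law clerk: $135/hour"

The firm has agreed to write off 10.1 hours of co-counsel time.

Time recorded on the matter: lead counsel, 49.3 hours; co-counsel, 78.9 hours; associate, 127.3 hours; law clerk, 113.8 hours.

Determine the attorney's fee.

$122,080.50

Lead counsel: 49.3 × $590 = $29,087.00
Co-counsel: 78.9 × $490 = $38,661.00
Associate: 127.3 × $345 = $43,918.50
Law clerk: 113.8 × $135 = $15,363.00
Subtotal: $127,029.50
Write-off: 10.1 × $490 = $4,949.00
Total: $127,029.50 − $4,949.00 = $122,080.50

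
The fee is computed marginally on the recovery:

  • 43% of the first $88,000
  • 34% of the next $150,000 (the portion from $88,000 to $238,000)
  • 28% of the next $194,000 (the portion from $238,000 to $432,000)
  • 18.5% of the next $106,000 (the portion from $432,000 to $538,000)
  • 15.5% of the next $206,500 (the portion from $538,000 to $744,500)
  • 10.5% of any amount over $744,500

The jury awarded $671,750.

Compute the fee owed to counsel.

$183,501.25

First $88,000 at 43% = $37,840.00
Next $150,000 at 34% = $51,000.00
Next $194,000 at 28% = $54,320.00
Next $106,000 at 18.5% = $19,610.00
Remaining $133,750 at 15.5% = $20,731.25
Fee: $37,840.00 + $51,000.00 + $54,320.00 + $19,610.00 + $20,731.25 = $183,501.25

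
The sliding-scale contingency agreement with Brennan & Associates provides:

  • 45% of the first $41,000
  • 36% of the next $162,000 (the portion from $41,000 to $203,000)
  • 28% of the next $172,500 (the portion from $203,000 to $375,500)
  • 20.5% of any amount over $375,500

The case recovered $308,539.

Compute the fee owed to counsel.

First $41,000 at 45% = $18,450.00
Next $162,000 at 36% = $58,320.00
Remaining $105,539 at 28% = $29,550.92
Fee: $18,450.00 + $58,320.00 + $29,550.92 = $106,320.92

$106,320.92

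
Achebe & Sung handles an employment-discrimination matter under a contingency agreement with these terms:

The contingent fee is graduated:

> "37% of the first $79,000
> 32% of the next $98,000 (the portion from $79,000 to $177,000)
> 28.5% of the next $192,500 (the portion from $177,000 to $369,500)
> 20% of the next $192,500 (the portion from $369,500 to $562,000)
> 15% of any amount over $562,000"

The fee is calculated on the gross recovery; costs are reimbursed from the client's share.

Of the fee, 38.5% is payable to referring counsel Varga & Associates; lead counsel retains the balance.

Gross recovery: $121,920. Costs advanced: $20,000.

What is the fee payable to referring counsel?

Fee base is the gross recovery, $121,920; costs are reimbursed separately.
First $79,000 at 37% = $29,230.00
Remaining $42,920 at 32% = $13,734.40
Fee: $29,230.00 + $13,734.40 = $42,964.40
Referral share: 38.5% of $42,964.40 = $16,541.29; lead counsel retains $42,964.40 − $16,541.29 = $26,423.11.

$16,541.29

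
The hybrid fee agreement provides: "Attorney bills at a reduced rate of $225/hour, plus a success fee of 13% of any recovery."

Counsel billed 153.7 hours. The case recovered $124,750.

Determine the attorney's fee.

$50,800.00

Hourly: 153.7 × $225 = $34,582.50
Success fee: 13% of $124,750 = $16,217.50
Total: $34,582.50 + $16,217.50 = $50,800.00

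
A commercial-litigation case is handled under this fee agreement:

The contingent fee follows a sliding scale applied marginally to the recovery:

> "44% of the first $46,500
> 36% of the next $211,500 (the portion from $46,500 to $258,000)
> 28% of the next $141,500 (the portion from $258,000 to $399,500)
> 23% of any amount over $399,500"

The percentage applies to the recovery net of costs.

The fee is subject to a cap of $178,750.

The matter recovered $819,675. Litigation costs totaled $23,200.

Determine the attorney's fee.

$178,750.00

Fee base (net of costs): $819,675 − $23,200 = $796,475
First $46,500 at 44% = $20,460.00
Next $211,500 at 36% = $76,140.00
Next $141,500 at 28% = $39,620.00
Remaining $396,975 at 23% = $91,304.25
Fee: $20,460.00 + $76,140.00 + $39,620.00 + $91,304.25 = $227,524.25
$227,524.25 exceeds the $178,750 cap, so the fee is capped at $178,750.00.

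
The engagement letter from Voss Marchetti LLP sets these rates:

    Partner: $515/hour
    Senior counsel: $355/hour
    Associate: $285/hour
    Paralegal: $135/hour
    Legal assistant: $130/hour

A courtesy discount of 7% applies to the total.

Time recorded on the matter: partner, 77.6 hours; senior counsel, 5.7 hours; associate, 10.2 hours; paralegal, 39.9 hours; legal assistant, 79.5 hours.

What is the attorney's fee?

Partner: 77.6 × $515 = $39,964.00
Senior counsel: 5.7 × $355 = $2,023.50
Associate: 10.2 × $285 = $2,907.00
Paralegal: 39.9 × $135 = $5,386.50
Legal assistant: 79.5 × $130 = $10,335.00
Subtotal: $60,616.00
Less 7% discount: −$4,243.12
Total: $60,616.00 − $4,243.12 = $56,372.88

$56,372.88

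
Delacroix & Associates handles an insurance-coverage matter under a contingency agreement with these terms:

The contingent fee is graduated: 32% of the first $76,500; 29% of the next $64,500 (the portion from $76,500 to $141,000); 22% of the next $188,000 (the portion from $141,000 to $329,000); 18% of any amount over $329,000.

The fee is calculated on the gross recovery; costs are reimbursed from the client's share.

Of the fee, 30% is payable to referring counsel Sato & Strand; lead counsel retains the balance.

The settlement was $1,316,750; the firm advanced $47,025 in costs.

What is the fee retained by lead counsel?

Fee base is the gross recovery, $1,316,750; costs are reimbursed separately.
First $76,500 at 32% = $24,480.00
Next $64,500 at 29% = $18,705.00
Next $188,000 at 22% = $41,360.00
Remaining $987,750 at 18% = $177,795.00
Fee: $24,480.00 + $18,705.00 + $41,360.00 + $177,795.00 = $262,340.00
Referral share: 30% of $262,340.00 = $78,702.00; lead counsel retains $262,340.00 − $78,702.00 = $183,638.00.

$183,638.00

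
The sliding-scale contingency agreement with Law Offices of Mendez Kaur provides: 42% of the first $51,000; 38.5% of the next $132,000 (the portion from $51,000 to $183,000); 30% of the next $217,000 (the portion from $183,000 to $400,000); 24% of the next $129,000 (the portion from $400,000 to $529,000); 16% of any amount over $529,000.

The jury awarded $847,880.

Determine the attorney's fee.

$219,320.80

First $51,000 at 42% = $21,420.00
Next $132,000 at 38.5% = $50,820.00
Next $217,000 at 30% = $65,100.00
Next $129,000 at 24% = $30,960.00
Remaining $318,880 at 16% = $51,020.80
Fee: $21,420.00 + $50,820.00 + $65,100.00 + $30,960.00 + $51,020.80 = $219,320.80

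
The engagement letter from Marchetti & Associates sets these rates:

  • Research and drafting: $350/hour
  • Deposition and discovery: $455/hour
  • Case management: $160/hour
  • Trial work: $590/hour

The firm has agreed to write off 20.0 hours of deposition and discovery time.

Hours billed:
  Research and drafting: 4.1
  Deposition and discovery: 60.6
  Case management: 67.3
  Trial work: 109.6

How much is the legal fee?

$95,340.00

Research and drafting: 4.1 × $350 = $1,435.00
Deposition and discovery: 60.6 × $455 = $27,573.00
Case management: 67.3 × $160 = $10,768.00
Trial work: 109.6 × $590 = $64,664.00
Subtotal: $104,440.00
Write-off: 20.0 × $455 = $9,100.00
Total: $104,440.00 − $9,100.00 = $95,340.00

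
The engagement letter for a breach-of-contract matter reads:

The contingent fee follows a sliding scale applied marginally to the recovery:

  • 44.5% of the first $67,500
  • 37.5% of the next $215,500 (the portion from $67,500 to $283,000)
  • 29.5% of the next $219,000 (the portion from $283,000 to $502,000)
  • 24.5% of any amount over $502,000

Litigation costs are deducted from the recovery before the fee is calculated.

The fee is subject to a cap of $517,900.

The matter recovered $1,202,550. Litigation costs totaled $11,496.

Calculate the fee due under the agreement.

Fee base (net of costs): $1,202,550 − $11,496 = $1,191,054
First $67,500 at 44.5% = $30,037.50
Next $215,500 at 37.5% = $80,812.50
Next $219,000 at 29.5% = $64,605.00
Remaining $689,054 at 24.5% = $168,818.23
Fee: $30,037.50 + $80,812.50 + $64,605.00 + $168,818.23 = $344,273.23
$344,273.23 is under the $517,900 cap.

$344,273.23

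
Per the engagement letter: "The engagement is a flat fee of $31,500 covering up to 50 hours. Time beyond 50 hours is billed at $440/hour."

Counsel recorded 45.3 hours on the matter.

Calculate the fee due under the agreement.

$31,500.00

45.3 hours is within the 50-hour scope; only the flat fee applies.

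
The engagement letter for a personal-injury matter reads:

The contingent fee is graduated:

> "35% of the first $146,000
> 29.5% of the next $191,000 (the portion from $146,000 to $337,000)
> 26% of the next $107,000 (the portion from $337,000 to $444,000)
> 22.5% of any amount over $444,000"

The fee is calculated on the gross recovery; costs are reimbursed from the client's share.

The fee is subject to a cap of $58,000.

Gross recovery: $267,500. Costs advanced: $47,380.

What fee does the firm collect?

Fee base is the gross recovery, $267,500; costs are reimbursed separately.
First $146,000 at 35% = $51,100.00
Remaining $121,500 at 29.5% = $35,842.50
Fee: $51,100.00 + $35,842.50 = $86,942.50
$86,942.50 exceeds the $58,000 cap, so the fee is capped at $58,000.00.

$58,000.00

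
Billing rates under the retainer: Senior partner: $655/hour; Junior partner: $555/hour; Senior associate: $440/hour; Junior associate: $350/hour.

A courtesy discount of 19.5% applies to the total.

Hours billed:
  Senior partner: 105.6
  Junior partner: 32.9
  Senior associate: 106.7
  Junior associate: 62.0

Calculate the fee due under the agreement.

Senior partner: 105.6 × $655 = $69,168.00
Junior partner: 32.9 × $555 = $18,259.50
Senior associate: 106.7 × $440 = $46,948.00
Junior associate: 62.0 × $350 = $21,700.00
Subtotal: $156,075.50
Less 19.5% discount: −$30,434.72
Total: $156,075.50 − $30,434.72 = $125,640.78

$125,640.78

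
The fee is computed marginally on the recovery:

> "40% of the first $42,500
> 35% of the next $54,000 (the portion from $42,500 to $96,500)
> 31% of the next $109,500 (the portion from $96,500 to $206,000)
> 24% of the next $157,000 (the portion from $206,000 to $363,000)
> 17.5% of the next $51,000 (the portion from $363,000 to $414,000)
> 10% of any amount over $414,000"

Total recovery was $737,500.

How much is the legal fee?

$148,800.00

First $42,500 at 40% = $17,000.00
Next $54,000 at 35% = $18,900.00
Next $109,500 at 31% = $33,945.00
Next $157,000 at 24% = $37,680.00
Next $51,000 at 17.5% = $8,925.00
Remaining $323,500 at 10% = $32,350.00
Fee: $17,000.00 + $18,900.00 + $33,945.00 + $37,680.00 + $8,925.00 + $32,350.00 = $148,800.00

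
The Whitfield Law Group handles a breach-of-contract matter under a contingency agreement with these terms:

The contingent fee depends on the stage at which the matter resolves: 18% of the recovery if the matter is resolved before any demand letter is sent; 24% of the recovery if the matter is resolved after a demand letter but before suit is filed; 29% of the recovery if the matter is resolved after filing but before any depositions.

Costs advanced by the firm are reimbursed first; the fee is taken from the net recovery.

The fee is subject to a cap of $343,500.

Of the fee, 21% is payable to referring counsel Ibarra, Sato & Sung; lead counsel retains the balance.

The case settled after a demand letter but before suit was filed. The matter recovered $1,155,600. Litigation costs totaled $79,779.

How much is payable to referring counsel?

$54,221.38

Fee base (net of costs): $1,155,600 − $79,779 = $1,075,821
The matter settled after a demand letter but before suit was filed, so the 24% rate applies.
$1,075,821 × 24% = $258,197.04
$258,197.04 is under the $343,500 cap.
Referral share: 21% of $258,197.04 = $54,221.38; lead counsel retains $258,197.04 − $54,221.38 = $203,975.66.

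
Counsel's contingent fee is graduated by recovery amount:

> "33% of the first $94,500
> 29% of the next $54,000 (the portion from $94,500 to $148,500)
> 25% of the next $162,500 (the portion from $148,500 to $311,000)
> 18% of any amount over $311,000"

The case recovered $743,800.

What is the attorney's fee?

$165,374.00

First $94,500 at 33% = $31,185.00
Next $54,000 at 29% = $15,660.00
Next $162,500 at 25% = $40,625.00
Remaining $432,800 at 18% = $77,904.00
Fee: $31,185.00 + $15,660.00 + $40,625.00 + $77,904.00 = $165,374.00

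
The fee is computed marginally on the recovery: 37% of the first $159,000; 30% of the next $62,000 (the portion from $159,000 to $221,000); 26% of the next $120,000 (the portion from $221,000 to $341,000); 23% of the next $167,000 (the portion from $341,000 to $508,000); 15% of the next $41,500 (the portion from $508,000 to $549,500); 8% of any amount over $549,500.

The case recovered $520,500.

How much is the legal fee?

First $159,000 at 37% = $58,830.00
Next $62,000 at 30% = $18,600.00
Next $120,000 at 26% = $31,200.00
Next $167,000 at 23% = $38,410.00
Remaining $12,500 at 15% = $1,875.00
Fee: $58,830.00 + $18,600.00 + $31,200.00 + $38,410.00 + $1,875.00 = $148,915.00

$148,915.00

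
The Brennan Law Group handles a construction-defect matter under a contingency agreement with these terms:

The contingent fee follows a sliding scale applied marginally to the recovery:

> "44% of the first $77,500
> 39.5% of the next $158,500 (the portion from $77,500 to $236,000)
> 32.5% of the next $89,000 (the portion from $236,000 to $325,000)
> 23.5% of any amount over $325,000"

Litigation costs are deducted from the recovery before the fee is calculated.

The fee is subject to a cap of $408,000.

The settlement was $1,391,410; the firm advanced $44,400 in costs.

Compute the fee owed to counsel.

Fee base (net of costs): $1,391,410 − $44,400 = $1,347,010
First $77,500 at 44% = $34,100.00
Next $158,500 at 39.5% = $62,607.50
Next $89,000 at 32.5% = $28,925.00
Remaining $1,022,010 at 23.5% = $240,172.35
Fee: $34,100.00 + $62,607.50 + $28,925.00 + $240,172.35 = $365,804.85
$365,804.85 is under the $408,000 cap.

$365,804.85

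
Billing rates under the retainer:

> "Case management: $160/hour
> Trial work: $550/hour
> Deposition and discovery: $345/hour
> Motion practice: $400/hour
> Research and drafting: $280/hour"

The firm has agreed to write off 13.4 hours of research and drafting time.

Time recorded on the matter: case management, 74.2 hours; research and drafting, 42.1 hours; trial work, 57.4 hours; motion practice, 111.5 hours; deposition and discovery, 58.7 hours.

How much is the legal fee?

Case management: 74.2 × $160 = $11,872.00
Trial work: 57.4 × $550 = $31,570.00
Deposition and discovery: 58.7 × $345 = $20,251.50
Motion practice: 111.5 × $400 = $44,600.00
Research and drafting: 42.1 × $280 = $11,788.00
Subtotal: $120,081.50
Write-off: 13.4 × $280 = $3,752.00
Total: $120,081.50 − $3,752.00 = $116,329.50

$116,329.50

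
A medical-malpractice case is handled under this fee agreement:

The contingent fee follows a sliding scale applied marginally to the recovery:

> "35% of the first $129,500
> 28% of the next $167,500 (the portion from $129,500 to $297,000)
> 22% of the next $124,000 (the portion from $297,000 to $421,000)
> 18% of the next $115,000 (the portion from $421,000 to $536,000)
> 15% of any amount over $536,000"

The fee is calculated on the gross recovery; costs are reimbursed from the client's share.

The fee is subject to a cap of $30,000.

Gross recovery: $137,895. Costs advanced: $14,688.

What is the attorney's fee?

$30,000.00

Fee base is the gross recovery, $137,895; costs are reimbursed separately.
First $129,500 at 35% = $45,325.00
Remaining $8,395 at 28% = $2,350.60
Fee: $45,325.00 + $2,350.60 = $47,675.60
$47,675.60 exceeds the $30,000 cap, so the fee is capped at $30,000.00.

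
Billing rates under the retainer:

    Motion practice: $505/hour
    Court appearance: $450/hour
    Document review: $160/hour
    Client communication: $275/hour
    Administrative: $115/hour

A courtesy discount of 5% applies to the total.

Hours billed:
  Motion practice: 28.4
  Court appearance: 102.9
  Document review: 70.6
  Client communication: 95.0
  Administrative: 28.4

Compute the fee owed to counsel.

Motion practice: 28.4 × $505 = $14,342.00
Court appearance: 102.9 × $450 = $46,305.00
Document review: 70.6 × $160 = $11,296.00
Client communication: 95.0 × $275 = $26,125.00
Administrative: 28.4 × $115 = $3,266.00
Subtotal: $101,334.00
Less 5% discount: −$5,066.70
Total: $101,334.00 − $5,066.70 = $96,267.30

$96,267.30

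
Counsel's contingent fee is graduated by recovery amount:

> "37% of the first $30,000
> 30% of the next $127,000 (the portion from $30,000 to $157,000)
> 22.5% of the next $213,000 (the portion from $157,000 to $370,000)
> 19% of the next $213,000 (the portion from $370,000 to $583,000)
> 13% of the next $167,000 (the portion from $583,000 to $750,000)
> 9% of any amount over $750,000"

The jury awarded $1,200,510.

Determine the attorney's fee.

$199,850.90

First $30,000 at 37% = $11,100.00
Next $127,000 at 30% = $38,100.00
Next $213,000 at 22.5% = $47,925.00
Next $213,000 at 19% = $40,470.00
Next $167,000 at 13% = $21,710.00
Remaining $450,510 at 9% = $40,545.90
Fee: $11,100.00 + $38,100.00 + $47,925.00 + $40,470.00 + $21,710.00 + $40,545.90 = $199,850.90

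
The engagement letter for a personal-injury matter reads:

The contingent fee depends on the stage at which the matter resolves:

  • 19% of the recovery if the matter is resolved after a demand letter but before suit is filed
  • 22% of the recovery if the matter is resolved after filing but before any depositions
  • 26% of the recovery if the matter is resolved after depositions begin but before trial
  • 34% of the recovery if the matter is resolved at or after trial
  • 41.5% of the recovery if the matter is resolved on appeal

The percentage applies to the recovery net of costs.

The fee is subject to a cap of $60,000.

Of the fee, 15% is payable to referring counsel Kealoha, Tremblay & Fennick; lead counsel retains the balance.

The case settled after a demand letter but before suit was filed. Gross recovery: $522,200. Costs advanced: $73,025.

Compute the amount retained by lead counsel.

$51,000.00

Fee base (net of costs): $522,200 − $73,025 = $449,175
The matter settled after a demand letter but before suit was filed, so the 19% rate applies.
$449,175 × 19% = $85,343.25
$85,343.25 exceeds the $60,000 cap, so the fee is capped at $60,000.00.
Referral share: 15% of $60,000.00 = $9,000.00; lead counsel retains $60,000.00 − $9,000.00 = $51,000.00.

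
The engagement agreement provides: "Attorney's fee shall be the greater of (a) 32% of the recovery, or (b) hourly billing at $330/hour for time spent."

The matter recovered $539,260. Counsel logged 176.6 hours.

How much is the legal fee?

$172,563.20

(a) 32% of $539,260 = $172,563.20
(b) 176.6 × $330 = $58,278.00
The greater is (a): $172,563.20.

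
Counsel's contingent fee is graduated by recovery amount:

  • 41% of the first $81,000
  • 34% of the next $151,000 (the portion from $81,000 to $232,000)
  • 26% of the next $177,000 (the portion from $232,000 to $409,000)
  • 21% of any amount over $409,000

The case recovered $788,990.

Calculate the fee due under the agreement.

$210,367.90

First $81,000 at 41% = $33,210.00
Next $151,000 at 34% = $51,340.00
Next $177,000 at 26% = $46,020.00
Remaining $379,990 at 21% = $79,797.90
Fee: $33,210.00 + $51,340.00 + $46,020.00 + $79,797.90 = $210,367.90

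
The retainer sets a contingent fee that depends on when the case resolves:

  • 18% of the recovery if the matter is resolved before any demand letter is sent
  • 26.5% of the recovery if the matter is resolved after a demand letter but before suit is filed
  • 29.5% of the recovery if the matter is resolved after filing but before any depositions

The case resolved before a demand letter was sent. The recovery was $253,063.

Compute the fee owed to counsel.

The matter resolved before a demand letter was sent, so the 18% rate applies.
$253,063 × 18% = $45,551.34

$45,551.34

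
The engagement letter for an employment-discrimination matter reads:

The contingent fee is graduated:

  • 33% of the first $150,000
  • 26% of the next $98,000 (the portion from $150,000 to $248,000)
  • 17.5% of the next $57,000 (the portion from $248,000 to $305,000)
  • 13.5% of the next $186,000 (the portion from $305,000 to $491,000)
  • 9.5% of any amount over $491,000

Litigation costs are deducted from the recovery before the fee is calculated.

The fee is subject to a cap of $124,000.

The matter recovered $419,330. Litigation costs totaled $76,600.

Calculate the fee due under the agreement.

$90,048.55

Fee base (net of costs): $419,330 − $76,600 = $342,730
First $150,000 at 33% = $49,500.00
Next $98,000 at 26% = $25,480.00
Next $57,000 at 17.5% = $9,975.00
Remaining $37,730 at 13.5% = $5,093.55
Fee: $49,500.00 + $25,480.00 + $9,975.00 + $5,093.55 = $90,048.55
$90,048.55 is under the $124,000 cap.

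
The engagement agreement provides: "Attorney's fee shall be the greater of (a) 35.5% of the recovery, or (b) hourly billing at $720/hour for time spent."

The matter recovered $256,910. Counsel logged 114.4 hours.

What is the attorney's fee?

(a) 35.5% of $256,910 = $91,203.05
(b) 114.4 × $720 = $82,368.00
The greater is (a): $91,203.05.

$91,203.05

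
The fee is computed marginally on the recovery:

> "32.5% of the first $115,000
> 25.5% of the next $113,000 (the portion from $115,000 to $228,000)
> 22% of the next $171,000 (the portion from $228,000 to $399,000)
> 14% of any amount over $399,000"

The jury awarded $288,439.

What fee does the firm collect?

First $115,000 at 32.5% = $37,375.00
Next $113,000 at 25.5% = $28,815.00
Remaining $60,439 at 22% = $13,296.58
Fee: $37,375.00 + $28,815.00 + $13,296.58 = $79,486.58

$79,486.58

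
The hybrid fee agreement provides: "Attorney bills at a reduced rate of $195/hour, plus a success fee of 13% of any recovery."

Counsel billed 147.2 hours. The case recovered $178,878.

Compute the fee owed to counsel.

Hourly: 147.2 × $195 = $28,704.00
Success fee: 13% of $178,878 = $23,254.14
Total: $28,704.00 + $23,254.14 = $51,958.14

$51,958.14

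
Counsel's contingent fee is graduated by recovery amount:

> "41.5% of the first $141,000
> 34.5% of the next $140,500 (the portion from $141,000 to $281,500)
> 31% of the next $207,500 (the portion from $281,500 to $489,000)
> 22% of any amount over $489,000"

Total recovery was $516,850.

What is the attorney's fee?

$177,439.50

First $141,000 at 41.5% = $58,515.00
Next $140,500 at 34.5% = $48,472.50
Next $207,500 at 31% = $64,325.00
Remaining $27,850 at 22% = $6,127.00
Fee: $58,515.00 + $48,472.50 + $64,325.00 + $6,127.00 = $177,439.50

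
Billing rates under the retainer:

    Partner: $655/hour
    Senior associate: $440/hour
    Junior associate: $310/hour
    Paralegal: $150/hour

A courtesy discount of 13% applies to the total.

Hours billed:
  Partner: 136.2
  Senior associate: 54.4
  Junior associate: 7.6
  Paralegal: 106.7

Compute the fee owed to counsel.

Partner: 136.2 × $655 = $89,211.00
Senior associate: 54.4 × $440 = $23,936.00
Junior associate: 7.6 × $310 = $2,356.00
Paralegal: 106.7 × $150 = $16,005.00
Subtotal: $131,508.00
Less 13% discount: −$17,096.04
Total: $131,508.00 − $17,096.04 = $114,411.96

$114,411.96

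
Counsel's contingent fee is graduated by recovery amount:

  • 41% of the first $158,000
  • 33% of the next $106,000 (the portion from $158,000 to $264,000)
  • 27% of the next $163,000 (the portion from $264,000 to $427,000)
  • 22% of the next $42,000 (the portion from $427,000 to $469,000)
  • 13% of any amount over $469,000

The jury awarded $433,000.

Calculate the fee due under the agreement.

First $158,000 at 41% = $64,780.00
Next $106,000 at 33% = $34,980.00
Next $163,000 at 27% = $44,010.00
Remaining $6,000 at 22% = $1,320.00
Fee: $64,780.00 + $34,980.00 + $44,010.00 + $1,320.00 = $145,090.00

$145,090.00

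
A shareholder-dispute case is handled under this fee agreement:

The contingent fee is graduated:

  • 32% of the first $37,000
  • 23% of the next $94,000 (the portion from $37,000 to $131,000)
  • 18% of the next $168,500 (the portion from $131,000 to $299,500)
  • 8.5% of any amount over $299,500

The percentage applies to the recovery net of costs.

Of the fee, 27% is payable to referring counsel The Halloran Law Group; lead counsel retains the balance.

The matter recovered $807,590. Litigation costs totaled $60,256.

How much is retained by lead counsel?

$74,354.80

Fee base (net of costs): $807,590 − $60,256 = $747,334
First $37,000 at 32% = $11,840.00
Next $94,000 at 23% = $21,620.00
Next $168,500 at 18% = $30,330.00
Remaining $447,834 at 8.5% = $38,065.89
Fee: $11,840.00 + $21,620.00 + $30,330.00 + $38,065.89 = $101,855.89
Referral share: 27% of $101,855.89 = $27,501.09; lead counsel retains $101,855.89 − $27,501.09 = $74,354.80.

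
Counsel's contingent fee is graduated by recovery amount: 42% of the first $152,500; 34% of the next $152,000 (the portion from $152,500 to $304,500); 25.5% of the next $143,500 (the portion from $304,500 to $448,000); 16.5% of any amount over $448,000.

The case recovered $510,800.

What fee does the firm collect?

$162,684.50

First $152,500 at 42% = $64,050.00
Next $152,000 at 34% = $51,680.00
Next $143,500 at 25.5% = $36,592.50
Remaining $62,800 at 16.5% = $10,362.00
Fee: $64,050.00 + $51,680.00 + $36,592.50 + $10,362.00 = $162,684.50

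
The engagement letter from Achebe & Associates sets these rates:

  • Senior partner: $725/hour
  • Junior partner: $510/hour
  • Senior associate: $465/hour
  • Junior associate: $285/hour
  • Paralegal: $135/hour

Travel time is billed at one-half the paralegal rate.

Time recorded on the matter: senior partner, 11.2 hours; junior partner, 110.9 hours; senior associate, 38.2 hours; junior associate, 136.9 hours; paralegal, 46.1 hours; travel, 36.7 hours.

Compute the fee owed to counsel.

$130,159.25

Senior partner: 11.2 × $725 = $8,120.00
Junior partner: 110.9 × $510 = $56,559.00
Senior associate: 38.2 × $465 = $17,763.00
Junior associate: 136.9 × $285 = $39,016.50
Paralegal: 46.1 × $135 = $6,223.50
Subtotal: $8,120.00 + $56,559.00 + $17,763.00 + $39,016.50 + $6,223.50 = $127,682.00
Travel: 36.7 × ($135 ÷ 2) = 36.7 × $67.50 = $2,477.25
Total: $127,682.00 + $2,477.25 = $130,159.25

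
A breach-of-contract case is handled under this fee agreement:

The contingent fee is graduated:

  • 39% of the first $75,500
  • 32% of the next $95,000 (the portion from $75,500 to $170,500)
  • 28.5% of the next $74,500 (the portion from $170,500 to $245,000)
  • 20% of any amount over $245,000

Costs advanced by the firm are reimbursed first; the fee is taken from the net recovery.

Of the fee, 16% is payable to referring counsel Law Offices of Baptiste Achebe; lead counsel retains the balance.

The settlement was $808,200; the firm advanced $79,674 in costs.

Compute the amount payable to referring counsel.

$28,445.23

Fee base (net of costs): $808,200 − $79,674 = $728,526
First $75,500 at 39% = $29,445.00
Next $95,000 at 32% = $30,400.00
Next $74,500 at 28.5% = $21,232.50
Remaining $483,526 at 20% = $96,705.20
Fee: $29,445.00 + $30,400.00 + $21,232.50 + $96,705.20 = $177,782.70
Referral share: 16% of $177,782.70 = $28,445.23; lead counsel retains $177,782.70 − $28,445.23 = $149,337.47.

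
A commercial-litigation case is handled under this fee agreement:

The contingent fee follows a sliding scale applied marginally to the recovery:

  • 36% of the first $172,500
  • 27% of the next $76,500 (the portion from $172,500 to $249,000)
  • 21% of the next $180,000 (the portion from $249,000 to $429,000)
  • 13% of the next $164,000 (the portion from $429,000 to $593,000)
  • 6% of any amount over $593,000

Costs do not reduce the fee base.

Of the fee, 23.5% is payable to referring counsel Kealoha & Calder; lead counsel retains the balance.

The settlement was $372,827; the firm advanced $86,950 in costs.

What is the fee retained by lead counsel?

$83,200.38

Fee base is the gross recovery, $372,827; costs are reimbursed separately.
First $172,500 at 36% = $62,100.00
Next $76,500 at 27% = $20,655.00
Remaining $123,827 at 21% = $26,003.67
Fee: $62,100.00 + $20,655.00 + $26,003.67 = $108,758.67
Referral share: 23.5% of $108,758.67 = $25,558.29; lead counsel retains $108,758.67 − $25,558.29 = $83,200.38.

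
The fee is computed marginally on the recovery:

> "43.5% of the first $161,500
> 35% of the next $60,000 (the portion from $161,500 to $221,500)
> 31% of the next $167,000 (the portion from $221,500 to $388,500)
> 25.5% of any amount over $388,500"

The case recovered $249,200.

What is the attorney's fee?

First $161,500 at 43.5% = $70,252.50
Next $60,000 at 35% = $21,000.00
Remaining $27,700 at 31% = $8,587.00
Fee: $70,252.50 + $21,000.00 + $8,587.00 = $99,839.50

$99,839.50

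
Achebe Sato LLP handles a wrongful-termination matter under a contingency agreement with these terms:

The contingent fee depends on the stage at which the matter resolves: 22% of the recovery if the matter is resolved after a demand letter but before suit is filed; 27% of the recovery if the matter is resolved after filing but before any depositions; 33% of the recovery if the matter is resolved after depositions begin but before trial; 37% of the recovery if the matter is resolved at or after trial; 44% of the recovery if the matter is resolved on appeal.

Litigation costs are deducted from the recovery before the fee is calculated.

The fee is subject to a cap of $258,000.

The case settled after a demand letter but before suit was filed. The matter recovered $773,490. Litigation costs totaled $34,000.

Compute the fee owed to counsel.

Fee base (net of costs): $773,490 − $34,000 = $739,490
The matter settled after a demand letter but before suit was filed, so the 22% rate applies.
$739,490 × 22% = $162,687.80
$162,687.80 is under the $258,000 cap.

$162,687.80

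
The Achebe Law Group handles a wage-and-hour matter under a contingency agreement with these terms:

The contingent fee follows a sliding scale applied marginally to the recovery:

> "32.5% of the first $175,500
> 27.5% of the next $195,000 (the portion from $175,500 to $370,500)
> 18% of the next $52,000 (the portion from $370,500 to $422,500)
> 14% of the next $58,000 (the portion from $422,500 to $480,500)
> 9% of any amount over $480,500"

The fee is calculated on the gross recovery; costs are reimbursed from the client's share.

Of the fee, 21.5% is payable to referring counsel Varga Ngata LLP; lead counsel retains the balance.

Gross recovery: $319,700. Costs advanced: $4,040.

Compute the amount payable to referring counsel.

$20,788.89

Fee base is the gross recovery, $319,700; costs are reimbursed separately.
First $175,500 at 32.5% = $57,037.50
Remaining $144,200 at 27.5% = $39,655.00
Fee: $57,037.50 + $39,655.00 = $96,692.50
Referral share: 21.5% of $96,692.50 = $20,788.89; lead counsel retains $96,692.50 − $20,788.89 = $75,903.61.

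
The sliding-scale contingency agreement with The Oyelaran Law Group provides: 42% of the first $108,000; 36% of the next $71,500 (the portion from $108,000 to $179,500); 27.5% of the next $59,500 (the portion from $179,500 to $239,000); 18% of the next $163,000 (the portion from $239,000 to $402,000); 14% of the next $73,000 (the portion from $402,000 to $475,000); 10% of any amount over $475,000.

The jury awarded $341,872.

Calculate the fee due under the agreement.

$105,979.46

First $108,000 at 42% = $45,360.00
Next $71,500 at 36% = $25,740.00
Next $59,500 at 27.5% = $16,362.50
Remaining $102,872 at 18% = $18,516.96
Fee: $45,360.00 + $25,740.00 + $16,362.50 + $18,516.96 = $105,979.46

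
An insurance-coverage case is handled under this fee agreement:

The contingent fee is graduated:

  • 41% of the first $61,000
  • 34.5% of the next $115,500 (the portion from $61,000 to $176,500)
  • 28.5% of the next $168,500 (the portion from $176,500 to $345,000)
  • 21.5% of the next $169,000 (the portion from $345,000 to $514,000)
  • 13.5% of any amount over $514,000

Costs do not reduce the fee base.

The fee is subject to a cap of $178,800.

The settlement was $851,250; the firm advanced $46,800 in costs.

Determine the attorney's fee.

$178,800.00

Fee base is the gross recovery, $851,250; costs are reimbursed separately.
First $61,000 at 41% = $25,010.00
Next $115,500 at 34.5% = $39,847.50
Next $168,500 at 28.5% = $48,022.50
Next $169,000 at 21.5% = $36,335.00
Remaining $337,250 at 13.5% = $45,528.75
Fee: $25,010.00 + $39,847.50 + $48,022.50 + $36,335.00 + $45,528.75 = $194,743.75
$194,743.75 exceeds the $178,800 cap, so the fee is capped at $178,800.00.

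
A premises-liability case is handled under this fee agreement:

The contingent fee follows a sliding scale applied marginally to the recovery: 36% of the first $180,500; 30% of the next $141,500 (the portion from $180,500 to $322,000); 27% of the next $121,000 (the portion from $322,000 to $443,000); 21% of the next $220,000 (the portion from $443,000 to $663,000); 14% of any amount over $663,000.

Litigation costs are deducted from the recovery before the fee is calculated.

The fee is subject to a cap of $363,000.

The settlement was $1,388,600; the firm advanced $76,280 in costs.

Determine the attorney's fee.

$277,204.80

Fee base (net of costs): $1,388,600 − $76,280 = $1,312,320
First $180,500 at 36% = $64,980.00
Next $141,500 at 30% = $42,450.00
Next $121,000 at 27% = $32,670.00
Next $220,000 at 21% = $46,200.00
Remaining $649,320 at 14% = $90,904.80
Fee: $64,980.00 + $42,450.00 + $32,670.00 + $46,200.00 + $90,904.80 = $277,204.80
$277,204.80 is under the $363,000 cap.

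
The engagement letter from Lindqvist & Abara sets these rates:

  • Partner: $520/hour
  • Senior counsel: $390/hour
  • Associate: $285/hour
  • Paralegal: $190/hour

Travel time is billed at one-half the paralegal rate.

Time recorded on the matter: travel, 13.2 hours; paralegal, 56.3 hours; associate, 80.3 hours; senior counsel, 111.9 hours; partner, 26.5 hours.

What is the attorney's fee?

$92,257.50

Partner: 26.5 × $520 = $13,780.00
Senior counsel: 111.9 × $390 = $43,641.00
Associate: 80.3 × $285 = $22,885.50
Paralegal: 56.3 × $190 = $10,697.00
Subtotal: $13,780.00 + $43,641.00 + $22,885.50 + $10,697.00 = $91,003.50
Travel: 13.2 × ($190 ÷ 2) = 13.2 × $95.00 = $1,254.00
Total: $91,003.50 + $1,254.00 = $92,257.50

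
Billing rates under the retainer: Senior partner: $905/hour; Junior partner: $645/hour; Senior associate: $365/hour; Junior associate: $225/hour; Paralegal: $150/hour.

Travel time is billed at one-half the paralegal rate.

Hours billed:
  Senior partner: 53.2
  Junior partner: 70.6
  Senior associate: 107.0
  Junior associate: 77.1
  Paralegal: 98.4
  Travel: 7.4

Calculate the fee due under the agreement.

Senior partner: 53.2 × $905 = $48,146.00
Junior partner: 70.6 × $645 = $45,537.00
Senior associate: 107.0 × $365 = $39,055.00
Junior associate: 77.1 × $225 = $17,347.50
Paralegal: 98.4 × $150 = $14,760.00
Subtotal: $48,146.00 + $45,537.00 + $39,055.00 + $17,347.50 + $14,760.00 = $164,845.50
Travel: 7.4 × ($150 ÷ 2) = 7.4 × $75.00 = $555.00
Total: $164,845.50 + $555.00 = $165,400.50

$165,400.50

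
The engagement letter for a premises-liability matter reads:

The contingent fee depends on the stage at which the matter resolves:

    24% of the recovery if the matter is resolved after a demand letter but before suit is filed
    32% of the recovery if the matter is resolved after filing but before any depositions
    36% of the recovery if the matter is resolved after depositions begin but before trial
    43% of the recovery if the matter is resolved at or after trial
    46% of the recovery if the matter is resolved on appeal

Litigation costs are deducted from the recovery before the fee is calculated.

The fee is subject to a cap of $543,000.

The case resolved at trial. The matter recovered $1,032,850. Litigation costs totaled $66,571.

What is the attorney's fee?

Fee base (net of costs): $1,032,850 − $66,571 = $966,279
The matter resolved at trial, so the 43% rate applies.
$966,279 × 43% = $415,499.97
$415,499.97 is under the $543,000 cap.

$415,499.97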